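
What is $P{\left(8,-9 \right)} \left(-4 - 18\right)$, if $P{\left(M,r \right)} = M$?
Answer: $-176$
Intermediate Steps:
$P{\left(8,-9 \right)} \left(-4 - 18\right) = 8 \left(-4 - 18\right) = 8 \left(-22\right) = -176$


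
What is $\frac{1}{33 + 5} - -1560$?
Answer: $\frac{59281}{38} \approx 1560.0$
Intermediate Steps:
$\frac{1}{33 + 5} - -1560 = \frac{1}{38} + 1560 = \frac{59281}{38}$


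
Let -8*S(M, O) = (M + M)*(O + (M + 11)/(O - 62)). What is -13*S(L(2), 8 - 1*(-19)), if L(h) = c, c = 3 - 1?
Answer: 6058/35 ≈ 173.09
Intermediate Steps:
c = 2
L(h) = 2
S(M, O) = -M*(O + (11 + M)/(-62 + O))/4 (S(M, O) = -(M + M)*(O + (M + 11)/(O - 62))/8 = -2*M*(O + (11 + M)/(-62 + O))/8 = -M*(O + (11 + M)/(-62 + O))/4)
-13*S(L(2), 8 - 1*(-19)) = -13*2*(-11 - 1*2 - (8 - 1*(-19))² + 62*(8 - 1*(-19)))/(4*(-62 + (8 - 1*(-19)))) = -13*2*(-11 - 2 - (8 + 19)² + 62*(8 + 19))/(4*(-62 + (8 + 19))) = -13*2*(-11 - 2 - 1*27² + 62*27)/(4*(-62 + 27)) = -13*2*(-11 - 2 - 1*729 + 1674)/(4*(-35)) = -13*2*(-1)*(-11 - 2 - 729 + 1674)/(4*35) = -13*2*(-1)*932/(4*35) = -13*(-466/35) = 6058/35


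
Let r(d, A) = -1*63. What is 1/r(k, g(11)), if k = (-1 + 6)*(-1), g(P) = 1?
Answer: -1/63 ≈ -0.015873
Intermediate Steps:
k = -5 (k = 5*(-1) = -5)
r(d, A) = -63
1/r(k, g(11)) = 1/(-63) = -1/63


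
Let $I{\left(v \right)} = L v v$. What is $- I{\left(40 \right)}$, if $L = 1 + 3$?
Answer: $-6400$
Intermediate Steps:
$L = 4$
$I{\left(v \right)} = 4 v^{2}$ ($I{\left(v \right)} = 4 v v = 4 v^{2}$)
$- I{\left(40 \right)} = - 4 \cdot 40^{2} = - 4 \cdot 1600 = \left(-1\right) 6400 = -6400$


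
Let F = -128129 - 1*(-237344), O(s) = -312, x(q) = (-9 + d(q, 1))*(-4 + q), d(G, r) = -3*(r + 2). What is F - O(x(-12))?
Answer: 109527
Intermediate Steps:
d(G, r) = -6 - 3*r (d(G, r) = -3*(2 + r) = -6 - 3*r)
x(q) = 72 - 18*q (x(q) = (-9 + (-6 - 3*1))*(-4 + q) = (-9 + (-6 - 3))*(-4 + q) = (-9 - 9)*(-4 + q) = -18*(-4 + q) = 72 - 18*q)
F = 109215 (F = -128129 + 237344 = 109215)
F - O(x(-12)) = 109215 - 1*(-312) = 109215 + 312 = 109527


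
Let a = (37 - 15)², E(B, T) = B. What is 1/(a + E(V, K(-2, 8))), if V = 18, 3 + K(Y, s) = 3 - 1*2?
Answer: 1/502 ≈ 0.0019920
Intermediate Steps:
K(Y, s) = -2 (K(Y, s) = -3 + (3 - 1*2) = -3 + (3 - 2) = -3 + 1 = -2)
a = 484 (a = 22² = 484)
1/(a + E(V, K(-2, 8))) = 1/(484 + 18) = 1/502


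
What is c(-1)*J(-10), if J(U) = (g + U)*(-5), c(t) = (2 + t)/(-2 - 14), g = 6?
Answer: -5/4 ≈ -1.2500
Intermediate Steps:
c(t) = -⅛ - t/16 (c(t) = (2 + t)/(-16) = (2 + t)*(-1/16) = -⅛ - t/16)
J(U) = -30 - 5*U (J(U) = (6 + U)*(-5) = -30 - 5*U)
c(-1)*J(-10) = (-⅛ - 1/16*(-1))*(-30 - 5*(-10)) = (-⅛ + 1/16)*(-30 + 50) = -1/16*20 = -5/4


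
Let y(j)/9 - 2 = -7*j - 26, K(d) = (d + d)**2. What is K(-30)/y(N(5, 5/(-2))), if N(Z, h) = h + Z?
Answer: -800/83 ≈ -9.6385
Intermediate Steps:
N(Z, h) = Z + h
K(d) = 4*d**2 (K(d) = (2*d)**2 = 4*d**2)
y(j) = -216 - 63*j (y(j) = 18 + 9*(-7*j - 26) = 18 + 9*(-26 - 7*j) = 18 + (-234 - 63*j) = -216 - 63*j)
K(-30)/y(N(5, 5/(-2))) = (4*(-30)**2)/(-216 - 63*(5 + 5/(-2))) = (4*900)/(-216 - 63*(5 + 5*(-1/2))) = 3600/(-216 - 63*(5 - 5/2)) = 3600/(-216 - 63*5/2) = 3600/(-216 - 315/2) = 3600/(-747/2) = 3600*(-2/747) = -800/83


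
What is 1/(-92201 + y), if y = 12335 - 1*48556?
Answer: -1/128422 ≈ -7.7868e-6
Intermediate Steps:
y = -36221 (y = 12335 - 48556 = -36221)
1/(-92201 + y) = 1/(-92201 - 36221) = 1/(-128422) = -1/128422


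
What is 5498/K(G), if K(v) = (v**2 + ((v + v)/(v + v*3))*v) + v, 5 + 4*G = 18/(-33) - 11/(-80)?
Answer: -68122419200/2479439 ≈ -27475.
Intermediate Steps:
G = -4759/3520 (G = -5/4 + (18/(-33) - 11/(-80))/4 = -5/4 + (18*(-1/33) - 11*(-1/80))/4 = -5/4 + (-6/11 + 11/80)/4 = -5/4 + (1/4)*(-359/880) = -5/4 - 359/3520 = -4759/3520 ≈ -1.3520)
K(v) = v**2 + 3*v/2 (K(v) = (v**2 + ((2*v)/(v + 3*v))*v) + v = (v**2 + ((2*v)/((4*v)))*v) + v = (v**2 + ((2*v)*(1/(4*v)))*v) + v = (v**2 + v/2) + v = v**2 + 3*v/2)
5498/K(G) = 5498/(((1/2)*(-4759/3520)*(3 + 2*(-4759/3520)))) = 5498/(((1/2)*(-4759/3520)*(3 - 4759/1760))) = 5498/(((1/2)*(-4759/3520)*(521/1760))) = 5498/(-2479439/12390400) = 5498*(-12390400/2479439) = -68122419200/2479439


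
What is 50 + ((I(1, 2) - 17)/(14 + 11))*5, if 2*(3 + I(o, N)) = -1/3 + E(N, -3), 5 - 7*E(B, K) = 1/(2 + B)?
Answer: 38669/840 ≈ 46.035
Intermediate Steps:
E(B, K) = 5/7 - 1/(7*(2 + B))
I(o, N) = -19/6 + (9 + 5*N)/(14*(2 + N)) (I(o, N) = -3 + (-1/3 + (9 + 5*N)/(7*(2 + N)))/2 = -3 + (-1*⅓ + (9 + 5*N)/(7*(2 + N)))/2 = -3 + (-⅓ + (9 + 5*N)/(7*(2 + N)))/2 = -3 + (-⅙ + (9 + 5*N)/(14*(2 + N))) = -19/6 + (9 + 5*N)/(14*(2 + N)))
50 + ((I(1, 2) - 17)/(14 + 11))*5 = 50 + (((-239 - 118*2)/(42*(2 + 2)) - 17)/(14 + 11))*5 = 50 + (((1/42)*(-239 - 236)/4 - 17)/25)*5 = 50 + (((1/42)*(¼)*(-475) - 17)*(1/25))*5 = 50 + ((-475/168 - 17)*(1/25))*5 = 50 - 3331/168*1/25*5 = 50 - 3331/4200*5 = 50 - 3331/840 = 38669/840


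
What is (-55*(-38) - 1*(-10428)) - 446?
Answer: 12072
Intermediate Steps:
(-55*(-38) - 1*(-10428)) - 446 = (2090 + 10428) - 446 = 12518 - 446 = 12072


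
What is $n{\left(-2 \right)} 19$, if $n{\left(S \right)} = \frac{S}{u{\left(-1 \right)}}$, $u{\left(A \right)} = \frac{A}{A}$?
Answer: $-38$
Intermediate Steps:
$u{\left(A \right)} = 1$
$n{\left(S \right)} = S$ ($n{\left(S \right)} = \frac{S}{1} = S 1 = S$)
$n{\left(-2 \right)} 19 = \left(-2\right) 19 = -38$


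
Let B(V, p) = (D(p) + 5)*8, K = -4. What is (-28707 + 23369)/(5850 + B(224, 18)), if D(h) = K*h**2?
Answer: 2669/2239 ≈ 1.1921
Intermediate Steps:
D(h) = -4*h**2
B(V, p) = 40 - 32*p**2 (B(V, p) = (-4*p**2 + 5)*8 = (5 - 4*p**2)*8 = 40 - 32*p**2)
(-28707 + 23369)/(5850 + B(224, 18)) = (-28707 + 23369)/(5850 + (40 - 32*18**2)) = -5338/(5850 + (40 - 32*324)) = -5338/(5850 + (40 - 10368)) = -5338/(5850 - 10328) = -5338/(-4478) = -5338*(-1/4478) = 2669/2239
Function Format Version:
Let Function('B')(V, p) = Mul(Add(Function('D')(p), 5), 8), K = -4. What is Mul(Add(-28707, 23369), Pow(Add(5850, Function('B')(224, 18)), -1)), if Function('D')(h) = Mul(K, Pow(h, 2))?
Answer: Rational(2669, 2239) ≈ 1.1921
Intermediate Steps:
Function('D')(h) = Mul(-4, Pow(h, 2))
Function('B')(V, p) = Add(40, Mul(-32, Pow(p, 2))) (Function('B')(V, p) = Mul(Add(Mul(-4, Pow(p, 2)), 5), 8) = Mul(Add(5, Mul(-4, Pow(p, 2))), 8) = Add(40, Mul(-32, Pow(p, 2))))
Mul(Add(-28707, 23369), Pow(Add(5850, Function('B')(224, 18)), -1)) = Mul(Add(-28707, 23369), Pow(Add(5850, Add(40, Mul(-32, Pow(18, 2)))), -1)) = Mul(-5338, Pow(Add(5850, Add(40, Mul(-32, 324))), -1)) = Mul(-5338, Pow(Add(5850, Add(40, -10368)), -1)) = Mul(-5338, Pow(Add(5850, -10328), -1)) = Mul(-5338, Pow(-4478, -1)) = Mul(-5338, Rational(-1, 4478)) = Rational(2669, 2239)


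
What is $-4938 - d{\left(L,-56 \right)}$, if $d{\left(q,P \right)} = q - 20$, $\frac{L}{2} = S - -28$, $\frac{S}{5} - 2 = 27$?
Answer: $-5264$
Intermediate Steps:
$S = 145$ ($S = 10 + 5 \cdot 27 = 10 + 135 = 145$)
$L = 346$ ($L = 2 \left(145 - -28\right) = 2 \left(145 + 28\right) = 2 \cdot 173 = 346$)
$d{\left(q,P \right)} = -20 + q$
$-4938 - d{\left(L,-56 \right)} = -4938 - \left(-20 + 346\right) = -4938 - 326 = -5264$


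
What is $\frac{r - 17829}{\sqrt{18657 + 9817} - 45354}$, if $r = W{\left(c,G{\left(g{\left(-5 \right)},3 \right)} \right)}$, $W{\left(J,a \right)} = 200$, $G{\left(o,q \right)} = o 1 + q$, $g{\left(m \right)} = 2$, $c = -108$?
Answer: $\frac{399772833}{1028478421} + \frac{17629 \sqrt{28474}}{2056956842} \approx 0.39015$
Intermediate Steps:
$G{\left(o,q \right)} = o + q$
$r = 200$
$\frac{r - 17829}{\sqrt{18657 + 9817} - 45354} = \frac{200 - 17829}{\sqrt{18657 + 9817} - 45354} = - \frac{17629}{\sqrt{28474} - 45354} = - \frac{17629}{-45354 + \sqrt{28474}}$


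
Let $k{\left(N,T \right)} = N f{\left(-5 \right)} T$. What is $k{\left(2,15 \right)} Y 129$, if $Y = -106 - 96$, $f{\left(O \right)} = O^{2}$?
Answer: $-19543500$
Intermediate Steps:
$k{\left(N,T \right)} = 25 N T$ ($k{\left(N,T \right)} = N \left(-5\right)^{2} T = N 25 T = 25 N T$)
$Y = -202$
$k{\left(2,15 \right)} Y 129 = 25 \cdot 2 \cdot 15 \left(-202\right) 129 = 750 \left(-202\right) 129 = \left(-151500\right) 129 = -19543500$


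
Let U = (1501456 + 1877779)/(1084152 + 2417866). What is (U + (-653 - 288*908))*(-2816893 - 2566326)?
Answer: 4942199610238989429/3502018 ≈ 1.4112e+12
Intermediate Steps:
U = 3379235/3502018 ≈ 0.96494
(U + (-653 - 288*908))*(-2816893 - 2566326) = (3379235/3502018 + (-653 - 288*908))*(-2816893 - 2566326) = (3379235/3502018 + (-653 - 261504))*(-5383219) = (3379235/3502018 - 262157)*(-5383219) = -918075153591/3502018*(-5383219) = 4942199610238989429/3502018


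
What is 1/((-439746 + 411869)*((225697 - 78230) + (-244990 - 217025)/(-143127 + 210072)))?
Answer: -4463/18346255686340 ≈ -2.4326e-10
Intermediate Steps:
1/((-439746 + 411869)*((225697 - 78230) + (-244990 - 217025)/(-143127 + 210072))) = 1/(-27877*(147467 - 462015/66945)) = 1/(-27877*(147467 - 462015*1/66945)) = 1/(-27877*(147467 - 30801/4463)) = 1/(-27877*658114420/4463) = 1/(-18346255686340/4463) = -4463/18346255686340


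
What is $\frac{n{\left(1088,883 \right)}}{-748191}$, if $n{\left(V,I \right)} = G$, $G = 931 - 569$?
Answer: $- \frac{362}{748191} \approx -0.00048383$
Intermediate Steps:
$G = 362$
$n{\left(V,I \right)} = 362$
$\frac{n{\left(1088,883 \right)}}{-748191} = \frac{362}{-748191} = 362 \left(- \frac{1}{748191}\right) = - \frac{362}{748191}$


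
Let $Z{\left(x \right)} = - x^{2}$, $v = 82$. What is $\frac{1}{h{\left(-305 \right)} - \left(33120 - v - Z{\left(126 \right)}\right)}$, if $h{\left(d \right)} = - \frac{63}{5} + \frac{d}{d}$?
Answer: $- \frac{5}{244628} \approx -2.0439 \cdot 10^{-5}$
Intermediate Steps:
$h{\left(d \right)} = - \frac{58}{5}$ ($h{\left(d \right)} = \left(-63\right) \frac{1}{5} + 1 = - \frac{63}{5} + 1 = - \frac{58}{5}$)
$\frac{1}{h{\left(-305 \right)} - \left(33120 - v - Z{\left(126 \right)}\right)} = \frac{1}{- \frac{58}{5} + \left(\left(\left(\left(-58\right) 91 + 82\right) - 126^{2}\right) - 27842\right)} = \frac{1}{- \frac{58}{5} + \left(\left(\left(-5278 + 82\right) - 15876\right) - 27842\right)} = \frac{1}{- \frac{58}{5} - 48914} = \frac{1}{- \frac{244628}{5}} = - \frac{5}{244628}$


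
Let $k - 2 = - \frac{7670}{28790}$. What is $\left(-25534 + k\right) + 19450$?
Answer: $- \frac{17510845}{2879} \approx -6082.3$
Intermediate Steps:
$k = \frac{4991}{2879}$ ($k = 2 - \frac{7670}{28790} = 2 - \frac{767}{2879} = \frac{4991}{2879} \approx 1.7336$)
$\left(-25534 + k\right) + 19450 = \left(-25534 + \frac{4991}{2879}\right) + 19450 = - \frac{73507395}{2879} + 19450 = - \frac{17510845}{2879}$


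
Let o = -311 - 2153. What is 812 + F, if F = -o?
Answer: 3276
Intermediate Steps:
o = -2464
F = 2464 (F = -1*(-2464) = 2464)
812 + F = 812 + 2464 = 3276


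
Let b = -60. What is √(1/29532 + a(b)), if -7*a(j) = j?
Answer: √91574959287/103362 ≈ 2.9277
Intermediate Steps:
a(j) = -j/7
√(1/29532 + a(b)) = √(1/29532 - ⅐*(-60)) = √(1/29532 + 60/7) = √(1771927/206724) = √91574959287/103362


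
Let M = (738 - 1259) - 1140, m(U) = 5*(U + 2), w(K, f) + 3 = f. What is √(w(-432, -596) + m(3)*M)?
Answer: 2*I*√10531 ≈ 205.24*I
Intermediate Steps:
w(K, f) = -3 + f
m(U) = 10 + 5*U (m(U) = 5*(2 + U) = 10 + 5*U)
M = -1661 (M = -521 - 1140 = -1661)
√(w(-432, -596) + m(3)*M) = √((-3 - 596) + (10 + 5*3)*(-1661)) = √(-599 + (10 + 15)*(-1661)) = √(-599 + 25*(-1661)) = √(-599 - 41525) = √(-42124) = 2*I*√10531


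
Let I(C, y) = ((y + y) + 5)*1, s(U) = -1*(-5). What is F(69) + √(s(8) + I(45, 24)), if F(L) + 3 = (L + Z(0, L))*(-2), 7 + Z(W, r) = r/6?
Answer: -150 + √58 ≈ -142.38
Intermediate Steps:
Z(W, r) = -7 + r/6
s(U) = 5
I(C, y) = 5 + 2*y (I(C, y) = (2*y + 5)*1 = (5 + 2*y)*1 = 5 + 2*y)
F(L) = 11 - 7*L/3 (F(L) = -3 + (L + (-7 + L/6))*(-2) = -3 + (-7 + 7*L/6)*(-2) = -3 + (14 - 7*L/3) = 11 - 7*L/3)
F(69) + √(s(8) + I(45, 24)) = (11 - 7/3*69) + √(5 + (5 + 2*24)) = (11 - 161) + √(5 + (5 + 48)) = -150 + √(5 + 53) = -150 + √58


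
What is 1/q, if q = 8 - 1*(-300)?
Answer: 1/308 ≈ 0.0032468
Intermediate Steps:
q = 308 (q = 8 + 300 = 308)
1/q = 1/308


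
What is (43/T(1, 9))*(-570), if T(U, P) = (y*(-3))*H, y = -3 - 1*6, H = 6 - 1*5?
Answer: -8170/9 ≈ -907.78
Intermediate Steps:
H = 1 (H = 6 - 5 = 1)
y = -9 (y = -3 - 6 = -9)
T(U, P) = 27 (T(U, P) = -9*(-3)*1 = 27*1 = 27)
(43/T(1, 9))*(-570) = (43/27)*(-570) = -8170/9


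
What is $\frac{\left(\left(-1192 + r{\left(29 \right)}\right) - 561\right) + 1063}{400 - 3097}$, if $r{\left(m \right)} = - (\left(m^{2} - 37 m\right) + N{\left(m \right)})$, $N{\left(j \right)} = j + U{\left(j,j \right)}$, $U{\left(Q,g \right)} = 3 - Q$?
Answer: $\frac{461}{2697} \approx 0.17093$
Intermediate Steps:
$N{\left(j \right)} = 3$ ($N{\left(j \right)} = j - \left(-3 + j\right) = 3$)
$r{\left(m \right)} = -3 - m^{2} + 37 m$ ($r{\left(m \right)} = - (\left(m^{2} - 37 m\right) + 3) = - (3 + m^{2} - 37 m) = -3 - m^{2} + 37 m$)
$\frac{\left(\left(-1192 + r{\left(29 \right)}\right) - 561\right) + 1063}{400 - 3097} = \frac{\left(\left(-1192 - -229\right) - 561\right) + 1063}{400 - 3097} = \frac{\left(\left(-1192 - -229\right) - 561\right) + 1063}{-2697} = \left(\left(\left(-1192 - -229\right) - 561\right) + 1063\right) \left(- \frac{1}{2697}\right) = \left(\left(\left(-1192 + 229\right) - 561\right) + 1063\right) \left(- \frac{1}{2697}\right) = \left(\left(-963 - 561\right) + 1063\right) \left(- \frac{1}{2697}\right) = \left(-1524 + 1063\right) \left(- \frac{1}{2697}\right) = \left(-461\right) \left(- \frac{1}{2697}\right) = \frac{461}{2697}$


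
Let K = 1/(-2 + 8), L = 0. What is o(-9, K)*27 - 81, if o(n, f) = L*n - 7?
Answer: -270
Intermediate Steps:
K = ⅙ (K = 1/6 = ⅙ ≈ 0.16667)
o(n, f) = -7 (o(n, f) = 0*n - 7 = 0 - 7 = -7)
o(-9, K)*27 - 81 = -7*27 - 81 = -189 - 81 = -270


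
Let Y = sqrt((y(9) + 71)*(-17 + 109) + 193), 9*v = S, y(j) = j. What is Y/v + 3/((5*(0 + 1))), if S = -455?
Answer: 3/5 - 9*sqrt(7553)/455 ≈ -1.1191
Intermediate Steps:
v = -455/9 (v = (1/9)*(-455) = -455/9 ≈ -50.556)
Y = sqrt(7553) (Y = sqrt((9 + 71)*(-17 + 109) + 193) = sqrt(80*92 + 193) = sqrt(7360 + 193) = sqrt(7553) ≈ 86.908)
Y/v + 3/((5*(0 + 1))) = sqrt(7553)/(-455/9) + 3/((5*(0 + 1))) = sqrt(7553)*(-9/455) + 3/((5*1)) = -9*sqrt(7553)/455 + 3/5 = 3/5 - 9*sqrt(7553)/455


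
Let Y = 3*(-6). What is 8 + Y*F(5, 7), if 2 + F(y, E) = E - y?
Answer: 8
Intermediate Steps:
F(y, E) = -2 + E - y (F(y, E) = -2 + (E - y) = -2 + E - y)
Y = -18
8 + Y*F(5, 7) = 8 - 18*(-2 + 7 - 1*5) = 8 - 18*(-2 + 7 - 5) = 8 - 18*0 = 8 + 0 = 8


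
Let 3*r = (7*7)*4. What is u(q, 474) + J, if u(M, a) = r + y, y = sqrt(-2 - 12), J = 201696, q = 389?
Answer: 605284/3 + I*sqrt(14) ≈ 2.0176e+5 + 3.7417*I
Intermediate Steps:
y = I*sqrt(14) (y = sqrt(-14) = I*sqrt(14) ≈ 3.7417*I)
r = 196/3 (r = ((7*7)*4)/3 = (49*4)/3 = (1/3)*196 = 196/3 ≈ 65.333)
u(M, a) = 196/3 + I*sqrt(14)
u(q, 474) + J = (196/3 + I*sqrt(14)) + 201696 = 605284/3 + I*sqrt(14)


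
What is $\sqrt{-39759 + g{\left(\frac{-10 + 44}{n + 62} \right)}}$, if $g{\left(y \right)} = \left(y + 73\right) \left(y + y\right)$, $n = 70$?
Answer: $\frac{i \sqrt{173025814}}{66} \approx 199.3 i$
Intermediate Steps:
$g{\left(y \right)} = 2 y \left(73 + y\right)$ ($g{\left(y \right)} = \left(73 + y\right) 2 y = 2 y \left(73 + y\right)$)
$\sqrt{-39759 + g{\left(\frac{-10 + 44}{n + 62} \right)}} = \sqrt{-39759 + 2 \frac{-10 + 44}{70 + 62} \left(73 + \frac{-10 + 44}{70 + 62}\right)} = \sqrt{-39759 + 2 \cdot \frac{34}{132} \left(73 + \frac{34}{132}\right)} = \sqrt{-39759 + 2 \cdot 34 \cdot \frac{1}{132} \left(73 + 34 \cdot \frac{1}{132}\right)} = \sqrt{-39759 + 2 \cdot \frac{17}{66} \left(73 + \frac{17}{66}\right)} = \sqrt{-39759 + 2 \cdot \frac{17}{66} \cdot \frac{4835}{66}} = \sqrt{-39759 + \frac{82195}{2178}} = \sqrt{- \frac{86512907}{2178}} = \frac{i \sqrt{173025814}}{66}$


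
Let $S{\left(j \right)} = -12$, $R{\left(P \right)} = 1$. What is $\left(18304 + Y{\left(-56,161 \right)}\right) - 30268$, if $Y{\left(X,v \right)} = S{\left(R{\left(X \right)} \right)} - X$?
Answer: $-11920$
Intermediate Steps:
$Y{\left(X,v \right)} = -12 - X$
$\left(18304 + Y{\left(-56,161 \right)}\right) - 30268 = \left(18304 - -44\right) - 30268 = \left(18304 + \left(-12 + 56\right)\right) - 30268 = \left(18304 + 44\right) - 30268 = 18348 - 30268 = -11920$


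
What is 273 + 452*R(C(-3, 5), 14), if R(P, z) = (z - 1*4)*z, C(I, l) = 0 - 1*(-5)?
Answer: 63553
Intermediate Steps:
C(I, l) = 5 (C(I, l) = 0 + 5 = 5)
R(P, z) = z*(-4 + z) (R(P, z) = (z - 4)*z = (-4 + z)*z = z*(-4 + z))
273 + 452*R(C(-3, 5), 14) = 273 + 452*(14*(-4 + 14)) = 273 + 452*(14*10) = 273 + 452*140 = 273 + 63280 = 63553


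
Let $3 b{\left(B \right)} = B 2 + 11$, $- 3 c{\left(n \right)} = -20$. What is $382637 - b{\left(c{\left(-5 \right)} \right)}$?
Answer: $\frac{3443660}{9} \approx 3.8263 \cdot 10^{5}$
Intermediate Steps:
$c{\left(n \right)} = \frac{20}{3}$ ($c{\left(n \right)} = \left(- \frac{1}{3}\right) \left(-20\right) = \frac{20}{3}$)
$b{\left(B \right)} = \frac{11}{3} + \frac{2 B}{3}$ ($b{\left(B \right)} = \frac{B 2 + 11}{3} = \frac{2 B + 11}{3} = \frac{11 + 2 B}{3} = \frac{11}{3} + \frac{2 B}{3}$)
$382637 - b{\left(c{\left(-5 \right)} \right)} = 382637 - \left(\frac{11}{3} + \frac{2}{3} \cdot \frac{20}{3}\right) = 382637 - \left(\frac{11}{3} + \frac{40}{9}\right) = 382637 - \frac{73}{9} = \frac{3443660}{9}$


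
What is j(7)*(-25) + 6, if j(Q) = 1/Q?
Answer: 17/7 ≈ 2.4286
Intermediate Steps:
j(7)*(-25) + 6 = -25/7 + 6 = 17/7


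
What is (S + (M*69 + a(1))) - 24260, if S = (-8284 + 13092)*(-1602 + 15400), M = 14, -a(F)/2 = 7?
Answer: 66317476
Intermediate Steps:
a(F) = -14 (a(F) = -2*7 = -14)
S = 66340784 (S = 4808*13798 = 66340784)
(S + (M*69 + a(1))) - 24260 = (66340784 + (14*69 - 14)) - 24260 = (66340784 + (966 - 14)) - 24260 = (66340784 + 952) - 24260 = 66341736 - 24260 = 66317476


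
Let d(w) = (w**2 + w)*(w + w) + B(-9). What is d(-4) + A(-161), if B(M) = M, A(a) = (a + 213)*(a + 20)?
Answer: -7437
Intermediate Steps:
A(a) = (20 + a)*(213 + a) (A(a) = (213 + a)*(20 + a) = (20 + a)*(213 + a))
d(w) = -9 + 2*w*(w + w**2) (d(w) = (w**2 + w)*(w + w) - 9 = (w + w**2)*(2*w) - 9 = 2*w*(w + w**2) - 9 = -9 + 2*w*(w + w**2))
d(-4) + A(-161) = (-9 + 2*(-4)**2 + 2*(-4)**3) + (4260 + (-161)**2 + 233*(-161)) = (-9 + 2*16 + 2*(-64)) + (4260 + 25921 - 37513) = (-9 + 32 - 128) - 7332 = -105 - 7332 = -7437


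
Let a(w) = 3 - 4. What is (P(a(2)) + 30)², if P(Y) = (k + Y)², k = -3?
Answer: 2116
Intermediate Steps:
a(w) = -1
P(Y) = (-3 + Y)²
(P(a(2)) + 30)² = ((-3 - 1)² + 30)² = ((-4)² + 30)² = (16 + 30)² = 46² = 2116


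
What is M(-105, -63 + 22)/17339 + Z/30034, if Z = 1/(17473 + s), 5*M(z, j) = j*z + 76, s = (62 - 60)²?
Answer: 2299605465753/45506571179510 ≈ 0.050533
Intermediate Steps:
s = 4 (s = 2² = 4)
M(z, j) = 76/5 + j*z/5 (M(z, j) = (j*z + 76)/5 = (76 + j*z)/5 = 76/5 + j*z/5)
Z = 1/17477 (Z = 1/(17473 + 4) = 1/17477 ≈ 5.7218e-5)
M(-105, -63 + 22)/17339 + Z/30034 = (76/5 + (⅕)*(-63 + 22)*(-105))/17339 + (1/17477)/30034 = (76/5 + (⅕)*(-41)*(-105))*(1/17339) + (1/17477)*(1/30034) = (76/5 + 861)*(1/17339) + 1/524904218 = (4381/5)*(1/17339) + 1/524904218 = 4381/86695 + 1/524904218 = 2299605465753/45506571179510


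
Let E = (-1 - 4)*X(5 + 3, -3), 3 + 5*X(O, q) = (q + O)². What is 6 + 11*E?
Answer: -236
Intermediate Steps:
X(O, q) = -⅗ + (O + q)²/5 (X(O, q) = -⅗ + (q + O)²/5 = -⅗ + (O + q)²/5)
E = -22 (E = (-1 - 4)*(-⅗ + ((5 + 3) - 3)²/5) = -5*(-⅗ + (8 - 3)²/5) = -5*(-⅗ + (⅕)*5²) = -5*(-⅗ + (⅕)*25) = -5*(-⅗ + 5) = -5*22/5 = -22)
6 + 11*E = 6 + 11*(-22) = 6 - 242 = -236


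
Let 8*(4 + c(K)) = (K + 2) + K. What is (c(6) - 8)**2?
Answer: 1681/16 ≈ 105.06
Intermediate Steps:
c(K) = -15/4 + K/4 (c(K) = -4 + ((K + 2) + K)/8 = -4 + ((2 + K) + K)/8 = -4 + (2 + 2*K)/8 = -4 + (1/4 + K/4) = -15/4 + K/4)
(c(6) - 8)**2 = ((-15/4 + (1/4)*6) - 8)**2 = ((-15/4 + 3/2) - 8)**2 = (-9/4 - 8)**2 = (-41/4)**2 = 1681/16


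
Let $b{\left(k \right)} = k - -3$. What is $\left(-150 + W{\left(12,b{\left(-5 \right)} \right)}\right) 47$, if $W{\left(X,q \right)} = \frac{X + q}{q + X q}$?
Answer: $- \frac{91885}{13} \approx -7068.1$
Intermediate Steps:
$b{\left(k \right)} = 3 + k$ ($b{\left(k \right)} = k + 3 = 3 + k$)
$W{\left(X,q \right)} = \frac{X + q}{q + X q}$
$\left(-150 + W{\left(12,b{\left(-5 \right)} \right)}\right) 47 = \left(-150 + \frac{12 + \left(3 - 5\right)}{\left(3 - 5\right) \left(1 + 12\right)}\right) 47 = \left(-150 + \frac{12 - 2}{\left(-2\right) 13}\right) 47 = \left(-150 - \frac{1}{26} \cdot 10\right) 47 = \left(-150 - \frac{5}{13}\right) 47 = \left(- \frac{1955}{13}\right) 47 = - \frac{91885}{13}$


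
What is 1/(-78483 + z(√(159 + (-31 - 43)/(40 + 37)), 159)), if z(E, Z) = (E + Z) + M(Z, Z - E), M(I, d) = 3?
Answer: -6030717/472331773988 - √937013/472331773988 ≈ -1.2770e-5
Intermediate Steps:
z(E, Z) = 3 + E + Z (z(E, Z) = (E + Z) + 3 = 3 + E + Z)
1/(-78483 + z(√(159 + (-31 - 43)/(40 + 37)), 159)) = 1/(-78483 + (3 + √(159 + (-31 - 43)/(40 + 37)) + 159)) = 1/(-78483 + (3 + √(159 - 74/77) + 159)) = 1/(-78483 + (3 + √(12169/77) + 159)) = 1/(-78483 + (3 + √937013/77 + 159)) = 1/(-78483 + (162 + √937013/77)) = 1/(-78321 + √937013/77)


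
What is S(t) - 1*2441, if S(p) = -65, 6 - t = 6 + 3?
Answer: -2506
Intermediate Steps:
t = -3 (t = 6 - (6 + 3) = 6 - 1*9 = 6 - 9 = -3)
S(t) - 1*2441 = -65 - 1*2441 = -65 - 2441 = -2506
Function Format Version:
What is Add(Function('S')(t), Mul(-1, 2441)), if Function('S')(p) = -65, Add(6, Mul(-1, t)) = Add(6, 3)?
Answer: -2506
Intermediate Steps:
t = -3 (t = Add(6, Mul(-1, Add(6, 3))) = Add(6, Mul(-1, 9)) = Add(6, -9) = -3)
Add(Function('S')(t), Mul(-1, 2441)) = Add(-65, Mul(-1, 2441)) = Add(-65, -2441) = -2506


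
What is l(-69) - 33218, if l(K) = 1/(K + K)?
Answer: -4584085/138 ≈ -33218.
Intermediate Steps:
l(K) = 1/(2*K)
l(-69) - 33218 = (½)/(-69) - 33218 = (½)*(-1/69) - 33218 = -1/138 - 33218 = -4584085/138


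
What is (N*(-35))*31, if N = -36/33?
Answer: 13020/11 ≈ 1183.6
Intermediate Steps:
N = -12/11 (N = -36*1/33 = -12/11 ≈ -1.0909)
(N*(-35))*31 = -12/11*(-35)*31 = (420/11)*31 = 13020/11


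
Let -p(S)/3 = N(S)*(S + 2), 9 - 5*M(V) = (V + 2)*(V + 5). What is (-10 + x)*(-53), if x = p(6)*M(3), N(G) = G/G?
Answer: -36782/5 ≈ -7356.4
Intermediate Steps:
N(G) = 1
M(V) = 9/5 - (2 + V)*(5 + V)/5 (M(V) = 9/5 - (V + 2)*(V + 5)/5 = 9/5 - (2 + V)*(5 + V)/5)
p(S) = -6 - 3*S (p(S) = -3*(S + 2) = -3*(2 + S) = -6 - 3*S)
x = 744/5 (x = (-6 - 3*6)*(-⅕ - 7/5*3 - ⅕*3²) = (-6 - 18)*(-⅕ - 21/5 - ⅕*9) = -24*(-⅕ - 21/5 - 9/5) = -24*(-31/5) = 744/5 ≈ 148.80)
(-10 + x)*(-53) = (-10 + 744/5)*(-53) = (694/5)*(-53) = -36782/5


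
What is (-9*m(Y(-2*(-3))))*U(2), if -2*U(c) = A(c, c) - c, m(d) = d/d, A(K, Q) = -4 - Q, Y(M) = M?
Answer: -36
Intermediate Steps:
m(d) = 1
U(c) = 2 + c (U(c) = -((-4 - c) - c)/2 = -(-4 - 2*c)/2 = 2 + c)
(-9*m(Y(-2*(-3))))*U(2) = (-9*1)*(2 + 2) = -9*4 = -36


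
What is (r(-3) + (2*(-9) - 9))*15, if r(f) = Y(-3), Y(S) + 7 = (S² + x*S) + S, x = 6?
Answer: -690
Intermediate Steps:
Y(S) = -7 + S² + 7*S (Y(S) = -7 + ((S² + 6*S) + S) = -7 + (S² + 7*S) = -7 + S² + 7*S)
r(f) = -19 (r(f) = -7 + (-3)² + 7*(-3) = -7 + 9 - 21 = -19)
(r(-3) + (2*(-9) - 9))*15 = (-19 + (2*(-9) - 9))*15 = (-19 + (-18 - 9))*15 = (-19 - 27)*15 = -46*15 = -690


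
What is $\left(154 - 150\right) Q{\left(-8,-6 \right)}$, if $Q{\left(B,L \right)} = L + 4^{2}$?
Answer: $40$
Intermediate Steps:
$Q{\left(B,L \right)} = 16 + L$ ($Q{\left(B,L \right)} = L + 16 = 16 + L$)
$\left(154 - 150\right) Q{\left(-8,-6 \right)} = \left(154 - 150\right) \left(16 - 6\right) = 4 \cdot 10 = 40$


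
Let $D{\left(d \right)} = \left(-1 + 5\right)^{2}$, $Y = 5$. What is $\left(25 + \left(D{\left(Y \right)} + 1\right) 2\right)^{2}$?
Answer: $3481$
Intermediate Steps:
$D{\left(d \right)} = 16$ ($D{\left(d \right)} = 4^{2} = 16$)
$\left(25 + \left(D{\left(Y \right)} + 1\right) 2\right)^{2} = \left(25 + \left(16 + 1\right) 2\right)^{2} = \left(25 + 17 \cdot 2\right)^{2} = \left(25 + 34\right)^{2} = 59^{2} = 3481$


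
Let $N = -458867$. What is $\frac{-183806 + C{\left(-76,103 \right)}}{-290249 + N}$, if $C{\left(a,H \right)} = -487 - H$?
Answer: $\frac{46099}{187279} \approx 0.24615$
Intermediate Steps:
$\frac{-183806 + C{\left(-76,103 \right)}}{-290249 + N} = \frac{-183806 - 590}{-290249 - 458867} = \frac{-183806 - 590}{-749116} = \left(-183806 - 590\right) \left(- \frac{1}{749116}\right) = \left(-184396\right) \left(- \frac{1}{749116}\right) = \frac{46099}{187279}$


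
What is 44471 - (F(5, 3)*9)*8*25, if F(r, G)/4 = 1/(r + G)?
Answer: 43571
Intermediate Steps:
F(r, G) = 4/(G + r) (F(r, G) = 4/(r + G) = 4/(G + r))
44471 - (F(5, 3)*9)*8*25 = 44471 - ((4/(3 + 5))*9)*8*25 = 44471 - ((4/8)*9)*8*25 = 44471 - ((4*(⅛))*9)*8*25 = 44471 - ((½)*9)*8*25 = 44471 - (9/2)*8*25 = 44471 - 36*25 = 44471 - 1*900 = 44471 - 900 = 43571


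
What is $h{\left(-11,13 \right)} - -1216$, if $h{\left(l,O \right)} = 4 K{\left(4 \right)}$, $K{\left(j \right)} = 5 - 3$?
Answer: $1224$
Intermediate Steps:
$K{\left(j \right)} = 2$
$h{\left(l,O \right)} = 8$ ($h{\left(l,O \right)} = 4 \cdot 2 = 8$)
$h{\left(-11,13 \right)} - -1216 = 8 - -1216 = 8 + 1216 = 1224$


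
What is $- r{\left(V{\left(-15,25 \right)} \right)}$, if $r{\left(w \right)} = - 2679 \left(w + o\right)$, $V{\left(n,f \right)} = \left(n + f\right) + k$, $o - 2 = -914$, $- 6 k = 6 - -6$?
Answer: $-2421816$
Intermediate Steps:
$k = -2$ ($k = - \frac{6 - -6}{6} = - \frac{6 + 6}{6} = \left(- \frac{1}{6}\right) 12 = -2$)
$o = -912$ ($o = 2 - 914 = -912$)
$V{\left(n,f \right)} = -2 + f + n$ ($V{\left(n,f \right)} = \left(n + f\right) - 2 = \left(f + n\right) - 2 = -2 + f + n$)
$r{\left(w \right)} = 2443248 - 2679 w$ ($r{\left(w \right)} = - 2679 \left(w - 912\right) = - 2679 \left(-912 + w\right) = 2443248 - 2679 w$)
$- r{\left(V{\left(-15,25 \right)} \right)} = - (2443248 - 2679 \left(-2 + 25 - 15\right)) = - (2443248 - 21432) = \left(-1\right) 2421816 = -2421816$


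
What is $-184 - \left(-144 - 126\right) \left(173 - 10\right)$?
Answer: $43826$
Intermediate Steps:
$-184 - \left(-144 - 126\right) \left(173 - 10\right) = -184 - \left(-270\right) 163 = -184 - -44010 = -184 + 44010 = 43826$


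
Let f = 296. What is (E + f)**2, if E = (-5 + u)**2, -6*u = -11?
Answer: 121374289/1296 ≈ 93653.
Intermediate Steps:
u = 11/6 (u = -1/6*(-11) = 11/6 ≈ 1.8333)
E = 361/36 (E = (-5 + 11/6)**2 = (-19/6)**2 = 361/36 ≈ 10.028)
(E + f)**2 = (361/36 + 296)**2 = (11017/36)**2 = 121374289/1296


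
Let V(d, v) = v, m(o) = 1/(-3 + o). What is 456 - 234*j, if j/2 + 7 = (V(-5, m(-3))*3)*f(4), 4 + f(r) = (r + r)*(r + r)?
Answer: 17772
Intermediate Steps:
f(r) = -4 + 4*r² (f(r) = -4 + (r + r)*(r + r) = -4 + (2*r)*(2*r) = -4 + 4*r²)
j = -74 (j = -14 + 2*((3/(-3 - 3))*(-4 + 4*4²)) = -14 + 2*((3/(-6))*(-4 + 4*16)) = -14 + 2*((-⅙*3)*(-4 + 64)) = -14 + 2*(-½*60) = -14 + 2*(-30) = -14 - 60 = -74)
456 - 234*j = 456 - 234*(-74) = 456 + 17316 = 17772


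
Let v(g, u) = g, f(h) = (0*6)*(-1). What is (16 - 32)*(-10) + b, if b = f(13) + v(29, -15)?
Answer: 189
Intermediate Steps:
f(h) = 0 (f(h) = 0*(-1) = 0)
b = 29 (b = 0 + 29 = 29)
(16 - 32)*(-10) + b = (16 - 32)*(-10) + 29 = -16*(-10) + 29 = 160 + 29 = 189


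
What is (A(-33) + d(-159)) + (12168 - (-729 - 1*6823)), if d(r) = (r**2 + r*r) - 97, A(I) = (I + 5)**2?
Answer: 70969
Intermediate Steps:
A(I) = (5 + I)**2
d(r) = -97 + 2*r**2 (d(r) = (r**2 + r**2) - 97 = 2*r**2 - 97 = -97 + 2*r**2)
(A(-33) + d(-159)) + (12168 - (-729 - 1*6823)) = ((5 - 33)**2 + (-97 + 2*(-159)**2)) + (12168 - (-729 - 1*6823)) = ((-28)**2 + (-97 + 2*25281)) + (12168 - (-729 - 6823)) = (784 + (-97 + 50562)) + (12168 - 1*(-7552)) = (784 + 50465) + (12168 + 7552) = 51249 + 19720 = 70969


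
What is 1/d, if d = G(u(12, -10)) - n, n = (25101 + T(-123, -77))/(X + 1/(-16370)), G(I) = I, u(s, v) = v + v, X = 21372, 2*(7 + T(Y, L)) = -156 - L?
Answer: -349859639/7407334945 ≈ -0.047231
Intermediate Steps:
T(Y, L) = -85 - L/2 (T(Y, L) = -7 + (-156 - L)/2 = -7 + (-78 - L/2) = -85 - L/2)
u(s, v) = 2*v
n = 410142165/349859639 (n = (25101 + (-85 - ½*(-77)))/(21372 + 1/(-16370)) = (25101 + (-85 + 77/2))/(21372 - 1/16370) = (25101 - 93/2)/(349859639/16370) = (50109/2)*(16370/349859639) = 410142165/349859639 ≈ 1.1723)
d = -7407334945/349859639 (d = 2*(-10) - 1*410142165/349859639 = -20 - 410142165/349859639 = -7407334945/349859639 ≈ -21.172)
1/d = 1/(-7407334945/349859639) = -349859639/7407334945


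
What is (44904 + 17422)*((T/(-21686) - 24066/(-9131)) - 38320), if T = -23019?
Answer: -236439838290091865/99007433 ≈ -2.3881e+9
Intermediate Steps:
(44904 + 17422)*((T/(-21686) - 24066/(-9131)) - 38320) = (44904 + 17422)*((-23019/(-21686) - 24066/(-9131)) - 38320) = 62326*((-23019*(-1/21686) - 24066*(-1/9131)) - 38320) = 62326*((23019/21686 + 24066/9131) - 38320) = 62326*(732081765/198014866 - 38320) = 62326*(-7587197583355/198014866) = -236439838290091865/99007433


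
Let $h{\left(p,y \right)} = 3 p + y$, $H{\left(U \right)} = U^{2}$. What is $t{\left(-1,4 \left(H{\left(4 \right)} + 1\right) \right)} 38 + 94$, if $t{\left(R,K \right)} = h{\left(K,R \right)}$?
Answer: $7808$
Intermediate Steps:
$h{\left(p,y \right)} = y + 3 p$
$t{\left(R,K \right)} = R + 3 K$
$t{\left(-1,4 \left(H{\left(4 \right)} + 1\right) \right)} 38 + 94 = \left(-1 + 3 \cdot 4 \left(4^{2} + 1\right)\right) 38 + 94 = \left(-1 + 3 \cdot 4 \left(16 + 1\right)\right) 38 + 94 = \left(-1 + 3 \cdot 4 \cdot 17\right) 38 + 94 = \left(-1 + 3 \cdot 68\right) 38 + 94 = \left(-1 + 204\right) 38 + 94 = 203 \cdot 38 + 94 = 7714 + 94 = 7808$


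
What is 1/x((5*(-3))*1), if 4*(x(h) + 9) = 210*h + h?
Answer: -4/3201 ≈ -0.0012496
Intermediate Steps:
x(h) = -9 + 211*h/4 (x(h) = -9 + (210*h + h)/4 = -9 + (211*h)/4 = -9 + 211*h/4)
1/x((5*(-3))*1) = 1/(-9 + 211*((5*(-3))*1)/4) = 1/(-9 + 211*(-15*1)/4) = 1/(-9 + (211/4)*(-15)) = 1/(-9 - 3165/4) = 1/(-3201/4) = -4/3201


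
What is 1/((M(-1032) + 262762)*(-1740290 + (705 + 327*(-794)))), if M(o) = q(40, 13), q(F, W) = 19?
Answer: -1/525357819163 ≈ -1.9035e-12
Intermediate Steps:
M(o) = 19
1/((M(-1032) + 262762)*(-1740290 + (705 + 327*(-794)))) = 1/((19 + 262762)*(-1740290 + (705 + 327*(-794)))) = 1/(262781*(-1740290 + (705 - 259638))) = 1/(262781*(-1740290 - 258933)) = 1/(262781*(-1999223)) = 1/(-525357819163) = -1/525357819163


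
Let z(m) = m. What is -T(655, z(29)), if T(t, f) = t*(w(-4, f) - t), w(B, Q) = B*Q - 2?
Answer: 506315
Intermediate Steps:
w(B, Q) = -2 + B*Q
T(t, f) = t*(-2 - t - 4*f) (T(t, f) = t*((-2 - 4*f) - t) = t*(-2 - t - 4*f))
-T(655, z(29)) = -(-1)*655*(2 + 655 + 4*29) = -(-1)*655*(2 + 655 + 116) = -(-1)*655*773 = -1*(-506315) = 506315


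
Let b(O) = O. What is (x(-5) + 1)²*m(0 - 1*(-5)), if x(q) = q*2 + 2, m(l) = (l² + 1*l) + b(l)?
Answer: 1715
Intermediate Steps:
m(l) = l² + 2*l (m(l) = (l² + 1*l) + l = (l² + l) + l = (l + l²) + l = l² + 2*l)
x(q) = 2 + 2*q (x(q) = 2*q + 2 = 2 + 2*q)
(x(-5) + 1)²*m(0 - 1*(-5)) = ((2 + 2*(-5)) + 1)²*((0 - 1*(-5))*(2 + (0 - 1*(-5)))) = ((2 - 10) + 1)²*((0 + 5)*(2 + (0 + 5))) = (-8 + 1)²*(5*(2 + 5)) = (-7)²*(5*7) = 49*35 = 1715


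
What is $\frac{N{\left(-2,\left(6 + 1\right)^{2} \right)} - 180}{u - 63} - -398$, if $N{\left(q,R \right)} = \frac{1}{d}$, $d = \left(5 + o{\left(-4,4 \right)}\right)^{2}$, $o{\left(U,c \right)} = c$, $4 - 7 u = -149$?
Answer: $\frac{9386597}{23328} \approx 402.37$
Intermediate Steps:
$u = \frac{153}{7}$ ($u = \frac{4}{7} - - \frac{149}{7} = \frac{4}{7} + \frac{149}{7} = \frac{153}{7} \approx 21.857$)
$d = 81$ ($d = \left(5 + 4\right)^{2} = 9^{2} = 81$)
$N{\left(q,R \right)} = \frac{1}{81}$
$\frac{N{\left(-2,\left(6 + 1\right)^{2} \right)} - 180}{u - 63} - -398 = \frac{\frac{1}{81} - 180}{\frac{153}{7} - 63} - -398 = - \frac{14579}{81 \left(- \frac{288}{7}\right)} + 398 = \left(- \frac{14579}{81}\right) \left(- \frac{7}{288}\right) + 398 = \frac{102053}{23328} + 398 = \frac{9386597}{23328}$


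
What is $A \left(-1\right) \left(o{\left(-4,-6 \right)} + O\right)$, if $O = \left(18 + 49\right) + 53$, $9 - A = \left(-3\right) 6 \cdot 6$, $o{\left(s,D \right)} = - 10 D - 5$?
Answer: $-20475$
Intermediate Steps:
$o{\left(s,D \right)} = -5 - 10 D$
$A = 117$ ($A = 9 - \left(-3\right) 6 \cdot 6 = 9 - \left(-18\right) 6 = 9 - -108 = 9 + 108 = 117$)
$O = 120$ ($O = 67 + 53 = 120$)
$A \left(-1\right) \left(o{\left(-4,-6 \right)} + O\right) = 117 \left(-1\right) \left(\left(-5 - -60\right) + 120\right) = - 117 \left(\left(-5 + 60\right) + 120\right) = - 117 \left(55 + 120\right) = \left(-117\right) 175 = -20475$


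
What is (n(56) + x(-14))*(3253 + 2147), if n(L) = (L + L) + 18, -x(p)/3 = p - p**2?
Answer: 4104000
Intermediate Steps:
x(p) = -3*p + 3*p**2 (x(p) = -3*(p - p**2) = -3*p + 3*p**2)
n(L) = 18 + 2*L (n(L) = 2*L + 18 = 18 + 2*L)
(n(56) + x(-14))*(3253 + 2147) = ((18 + 2*56) + 3*(-14)*(-1 - 14))*(3253 + 2147) = ((18 + 112) + 3*(-14)*(-15))*5400 = (130 + 630)*5400 = 760*5400 = 4104000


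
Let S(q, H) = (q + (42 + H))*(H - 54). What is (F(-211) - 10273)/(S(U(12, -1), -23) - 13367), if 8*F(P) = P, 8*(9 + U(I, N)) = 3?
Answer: 82395/113327 ≈ 0.72706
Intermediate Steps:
U(I, N) = -69/8 (U(I, N) = -9 + (⅛)*3 = -9 + 3/8 = -69/8)
S(q, H) = (-54 + H)*(42 + H + q) (S(q, H) = (42 + H + q)*(-54 + H) = (-54 + H)*(42 + H + q))
F(P) = P/8
(F(-211) - 10273)/(S(U(12, -1), -23) - 13367) = ((⅛)*(-211) - 10273)/((-2268 + (-23)² - 54*(-69/8) - 12*(-23) - 23*(-69/8)) - 13367) = (-211/8 - 10273)/((-2268 + 529 + 1863/4 + 276 + 1587/8) - 13367) = -82395/(8*(-6391/8 - 13367)) = -82395/(8*(-113327/8)) = -82395/8*(-8/113327) = 82395/113327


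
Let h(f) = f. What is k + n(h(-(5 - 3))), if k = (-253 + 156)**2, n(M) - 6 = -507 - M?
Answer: 8910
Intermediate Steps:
n(M) = -501 - M (n(M) = 6 + (-507 - M) = -501 - M)
k = 9409 (k = (-97)**2 = 9409)
k + n(h(-(5 - 3))) = 9409 + (-501 - (-1)*(5 - 3)) = 9409 + (-501 - (-1)*2) = 9409 + (-501 - 1*(-2)) = 9409 + (-501 + 2) = 9409 - 499 = 8910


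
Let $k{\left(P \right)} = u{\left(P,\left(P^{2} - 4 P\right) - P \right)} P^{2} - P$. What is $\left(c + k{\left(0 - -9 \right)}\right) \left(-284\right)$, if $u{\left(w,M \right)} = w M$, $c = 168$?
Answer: $-7498452$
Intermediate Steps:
$u{\left(w,M \right)} = M w$
$k{\left(P \right)} = - P + P^{3} \left(P^{2} - 5 P\right)$ ($k{\left(P \right)} = \left(\left(P^{2} - 4 P\right) - P\right) P P^{2} - P = \left(P^{2} - 5 P\right) P P^{2} - P = P \left(P^{2} - 5 P\right) P^{2} - P = P^{3} \left(P^{2} - 5 P\right) - P = - P + P^{3} \left(P^{2} - 5 P\right)$)
$\left(c + k{\left(0 - -9 \right)}\right) \left(-284\right) = \left(168 + \left(0 - -9\right) \left(-1 + \left(0 - -9\right)^{3} \left(-5 + \left(0 - -9\right)\right)\right)\right) \left(-284\right) = \left(168 + \left(0 + 9\right) \left(-1 + \left(0 + 9\right)^{3} \left(-5 + \left(0 + 9\right)\right)\right)\right) \left(-284\right) = \left(168 + 9 \left(-1 + 9^{3} \left(-5 + 9\right)\right)\right) \left(-284\right) = \left(168 + 9 \left(-1 + 729 \cdot 4\right)\right) \left(-284\right) = \left(168 + 9 \left(-1 + 2916\right)\right) \left(-284\right) = \left(168 + 9 \cdot 2915\right) \left(-284\right) = \left(168 + 26235\right) \left(-284\right) = 26403 \left(-284\right) = -7498452$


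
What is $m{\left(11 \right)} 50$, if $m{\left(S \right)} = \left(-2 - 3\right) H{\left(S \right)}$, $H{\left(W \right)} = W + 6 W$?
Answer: $-19250$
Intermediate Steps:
$H{\left(W \right)} = 7 W$
$m{\left(S \right)} = - 35 S$ ($m{\left(S \right)} = \left(-2 - 3\right) 7 S = - 5 \cdot 7 S = - 35 S$)
$m{\left(11 \right)} 50 = \left(-35\right) 11 \cdot 50 = \left(-385\right) 50 = -19250$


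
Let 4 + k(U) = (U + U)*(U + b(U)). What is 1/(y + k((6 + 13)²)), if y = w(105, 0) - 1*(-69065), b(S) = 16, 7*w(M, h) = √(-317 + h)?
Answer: 16721495/5706293776542 - 7*I*√317/5706293776542 ≈ 2.9304e-6 - 2.1841e-11*I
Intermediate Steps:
w(M, h) = √(-317 + h)/7
k(U) = -4 + 2*U*(16 + U) (k(U) = -4 + (U + U)*(U + 16) = -4 + (2*U)*(16 + U) = -4 + 2*U*(16 + U))
y = 69065 + I*√317/7 (y = √(-317 + 0)/7 - 1*(-69065) = √(-317)/7 + 69065 = (I*√317)/7 + 69065 = I*√317/7 + 69065 = 69065 + I*√317/7 ≈ 69065.0 + 2.5435*I)
1/(y + k((6 + 13)²)) = 1/((69065 + I*√317/7) + (-4 + 2*((6 + 13)²)² + 32*(6 + 13)²)) = 1/((69065 + I*√317/7) + (-4 + 2*(19²)² + 32*19²)) = 1/((69065 + I*√317/7) + (-4 + 2*361² + 32*361)) = 1/((69065 + I*√317/7) + (-4 + 2*130321 + 11552)) = 1/((69065 + I*√317/7) + (-4 + 260642 + 11552)) = 1/((69065 + I*√317/7) + 272190) = 1/(341255 + I*√317/7)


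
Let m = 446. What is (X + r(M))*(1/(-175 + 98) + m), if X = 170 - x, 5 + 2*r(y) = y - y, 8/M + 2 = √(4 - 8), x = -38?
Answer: 14114151/154 ≈ 91650.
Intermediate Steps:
M = -2 - 2*I (M = 8/(-2 + √(4 - 8)) = 8/(-2 + √(-4)) = 8/(-2 + 2*I) = 8*((-2 - 2*I)/8) = -2 - 2*I ≈ -2.0 - 2.0*I)
r(y) = -5/2 (r(y) = -5/2 + (y - y)/2 = -5/2 + (½)*0 = -5/2 + 0 = -5/2)
X = 208 (X = 170 - 1*(-38) = 170 + 38 = 208)
(X + r(M))*(1/(-175 + 98) + m) = (208 - 5/2)*(1/(-175 + 98) + 446) = 411*(1/(-77) + 446)/2 = 411*(-1/77 + 446)/2 = (411/2)*(34341/77) = 14114151/154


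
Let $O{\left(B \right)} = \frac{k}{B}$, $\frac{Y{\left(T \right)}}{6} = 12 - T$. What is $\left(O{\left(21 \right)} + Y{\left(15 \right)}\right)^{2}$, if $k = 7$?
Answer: $\frac{2809}{9} \approx 312.11$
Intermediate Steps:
$Y{\left(T \right)} = 72 - 6 T$ ($Y{\left(T \right)} = 6 \left(12 - T\right) = 72 - 6 T$)
$O{\left(B \right)} = \frac{7}{B}$
$\left(O{\left(21 \right)} + Y{\left(15 \right)}\right)^{2} = \left(\frac{7}{21} + \left(72 - 90\right)\right)^{2} = \left(7 \cdot \frac{1}{21} + \left(72 - 90\right)\right)^{2} = \left(\frac{1}{3} - 18\right)^{2} = \left(- \frac{53}{3}\right)^{2} = \frac{2809}{9}$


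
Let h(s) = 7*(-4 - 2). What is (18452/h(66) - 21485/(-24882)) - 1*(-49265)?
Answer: 404967241/8294 ≈ 48827.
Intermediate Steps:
h(s) = -42 (h(s) = 7*(-6) = -42)
(18452/h(66) - 21485/(-24882)) - 1*(-49265) = (18452/(-42) - 21485/(-24882)) - 1*(-49265) = (18452*(-1/42) - 21485*(-1/24882)) + 49265 = (-1318/3 + 21485/24882) + 49265 = -3636669/8294 + 49265 = 404967241/8294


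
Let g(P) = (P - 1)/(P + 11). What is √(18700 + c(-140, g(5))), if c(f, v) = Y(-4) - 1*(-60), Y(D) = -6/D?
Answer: √75046/2 ≈ 136.97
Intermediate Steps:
g(P) = (-1 + P)/(11 + P)
c(f, v) = 123/2 (c(f, v) = -6/(-4) - 1*(-60) = -6*(-¼) + 60 = 3/2 + 60 = 123/2)
√(18700 + c(-140, g(5))) = √(18700 + 123/2) = √(37523/2) = √75046/2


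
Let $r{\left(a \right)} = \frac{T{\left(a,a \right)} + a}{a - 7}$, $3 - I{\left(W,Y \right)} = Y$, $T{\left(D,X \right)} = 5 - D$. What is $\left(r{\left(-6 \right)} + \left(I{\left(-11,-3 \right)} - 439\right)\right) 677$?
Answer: $- \frac{3814218}{13} \approx -2.934 \cdot 10^{5}$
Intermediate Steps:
$I{\left(W,Y \right)} = 3 - Y$
$r{\left(a \right)} = \frac{5}{-7 + a}$ ($r{\left(a \right)} = \frac{\left(5 - a\right) + a}{a - 7} = \frac{5}{-7 + a}$)
$\left(r{\left(-6 \right)} + \left(I{\left(-11,-3 \right)} - 439\right)\right) 677 = \left(\frac{5}{-7 - 6} + \left(\left(3 - -3\right) - 439\right)\right) 677 = \left(\frac{5}{-13} + \left(\left(3 + 3\right) - 439\right)\right) 677 = \left(5 \left(- \frac{1}{13}\right) + \left(6 - 439\right)\right) 677 = \left(- \frac{5}{13} - 433\right) 677 = \left(- \frac{5634}{13}\right) 677 = - \frac{3814218}{13}$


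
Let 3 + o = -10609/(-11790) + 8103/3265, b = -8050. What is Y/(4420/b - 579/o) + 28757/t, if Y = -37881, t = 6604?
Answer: 86860327092965453/2963300142313186 ≈ 29.312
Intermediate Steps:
o = 2937941/7698870 (o = -3 + (-10609/(-11790) + 8103/3265) = -3 + (-10609*(-1/11790) + 8103*(1/3265)) = -3 + (10609/11790 + 8103/3265) = -3 + 26034551/7698870 = 2937941/7698870 ≈ 0.38161)
Y/(4420/b - 579/o) + 28757/t = -37881/(4420/(-8050) - 579/2937941/7698870) + 28757/6604 = -37881/(4420*(-1/8050) - 579*7698870/2937941) + 28757*(1/6604) = -37881/(-442/805 - 4457645730/2937941) + 28757/6604 = -37881/(-3589703382572/2365042505) + 28757/6604 = -37881*(-2365042505/3589703382572) + 28757/6604 = 89590175131905/3589703382572 + 28757/6604 = 86860327092965453/2963300142313186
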